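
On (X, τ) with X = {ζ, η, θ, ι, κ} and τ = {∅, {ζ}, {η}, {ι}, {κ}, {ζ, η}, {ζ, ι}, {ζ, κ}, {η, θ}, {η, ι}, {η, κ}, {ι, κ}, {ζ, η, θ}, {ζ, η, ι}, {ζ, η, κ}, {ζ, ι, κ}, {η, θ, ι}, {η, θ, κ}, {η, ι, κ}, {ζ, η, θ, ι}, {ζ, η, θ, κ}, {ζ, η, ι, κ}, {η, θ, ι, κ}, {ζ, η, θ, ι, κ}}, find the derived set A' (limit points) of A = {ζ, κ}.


A' = ∅

For each x ∈ X, list the open sets U ∈ τ with x ∈ U, then check whether U ∩ (A ∖ {x}) ≠ ∅ for every such U.
  x = ζ: open {ζ} ∋ x has {ζ} ∩ (A ∖ {ζ}) = ∅, so x is NOT a limit point.
  x = η: open {η} ∋ x has {η} ∩ (A ∖ {η}) = ∅, so x is NOT a limit point.
  x = θ: open {η, θ} ∋ x has {η, θ} ∩ (A ∖ {θ}) = ∅, so x is NOT a limit point.
  x = ι: open {ι} ∋ x has {ι} ∩ (A ∖ {ι}) = ∅, so x is NOT a limit point.
  x = κ: open {κ} ∋ x has {κ} ∩ (A ∖ {κ}) = ∅, so x is NOT a limit point.
Collecting: A' = ∅.


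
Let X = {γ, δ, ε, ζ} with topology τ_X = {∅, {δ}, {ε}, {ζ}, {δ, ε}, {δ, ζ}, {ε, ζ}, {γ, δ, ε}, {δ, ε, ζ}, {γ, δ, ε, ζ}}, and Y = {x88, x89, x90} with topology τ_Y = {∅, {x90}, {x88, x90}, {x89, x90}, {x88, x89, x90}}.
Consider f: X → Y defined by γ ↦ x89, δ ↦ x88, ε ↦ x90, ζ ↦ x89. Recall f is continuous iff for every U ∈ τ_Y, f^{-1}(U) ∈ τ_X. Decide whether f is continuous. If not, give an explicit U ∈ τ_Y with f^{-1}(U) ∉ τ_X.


f is NOT continuous.

Compute f^{-1}(U) for each U ∈ τ_Y:
  U = ∅: f^{-1}(U) = ∅ ∈ τ_X ✓.
  U = {x90}: f^{-1}(U) = {ε} ∈ τ_X ✓.
  U = {x88, x90}: f^{-1}(U) = {δ, ε} ∈ τ_X ✓.
  U = {x89, x90}: f^{-1}(U) = {γ, ε, ζ} ∉ τ_X ✗.
  U = {x88, x89, x90}: f^{-1}(U) = {γ, δ, ε, ζ} ∈ τ_X ✓.
Found U = {x89, x90} with f^{-1}(U) = {γ, ε, ζ} not in τ_X. Therefore f is NOT continuous.


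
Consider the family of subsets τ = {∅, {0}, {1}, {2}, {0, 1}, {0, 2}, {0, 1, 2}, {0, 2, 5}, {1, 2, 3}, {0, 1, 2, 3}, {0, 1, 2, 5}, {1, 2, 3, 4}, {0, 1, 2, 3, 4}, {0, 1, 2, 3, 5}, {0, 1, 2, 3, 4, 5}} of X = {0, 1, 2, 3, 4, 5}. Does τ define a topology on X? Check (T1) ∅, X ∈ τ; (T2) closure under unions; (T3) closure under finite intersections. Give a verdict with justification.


τ is NOT a topology on X.

Axiom (T1): ∅ ∈ τ? Yes; X ∈ τ? Yes.
Axiom (T2/T3): check pairwise unions and intersections of members of τ.
Counterexample for (T2): {1} ∪ {2} = {1, 2} ∉ τ. Therefore τ is NOT a topology.


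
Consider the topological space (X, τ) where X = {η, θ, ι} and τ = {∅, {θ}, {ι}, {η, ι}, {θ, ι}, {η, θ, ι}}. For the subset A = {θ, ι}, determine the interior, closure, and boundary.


int(A) = {θ, ι}, cl(A) = {η, θ, ι}, ∂A = {η}.

Closed sets in (X, τ) are complements of opens:
  closed(X, τ) = {∅, {η}, {θ}, {η, θ}, {η, ι}, {η, θ, ι}}.
int(A) = ⋃ {U ∈ τ : U ⊆ A}. Opens contained in A: ∅, {θ}, {ι}, {θ, ι}.
Taking the union of these: int(A) = {θ, ι}.
cl(A) = ⋂ {C closed : A ⊆ C}. Closed sets containing A: {η, θ, ι}.
Intersecting these: cl(A) = {η, θ, ι}.
∂A = cl(A) ∖ int(A) = {η, θ, ι} ∖ {θ, ι} = {η}.


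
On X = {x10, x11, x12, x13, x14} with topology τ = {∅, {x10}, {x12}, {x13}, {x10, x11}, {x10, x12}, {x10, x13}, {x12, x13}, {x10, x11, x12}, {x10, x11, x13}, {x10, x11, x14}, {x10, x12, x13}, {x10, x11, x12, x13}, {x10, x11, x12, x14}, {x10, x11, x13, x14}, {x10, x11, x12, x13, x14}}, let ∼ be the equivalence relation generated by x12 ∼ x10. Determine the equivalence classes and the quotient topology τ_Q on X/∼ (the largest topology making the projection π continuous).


X/∼ = {[x10=x12], [x11], [x13], [x14]}; |τ_Q| = 8.

Equivalence classes: [x10=x12], [x11], [x13], [x14].
Quotient map π: X → X/∼ sends x10 ↦ [x10=x12], x11 ↦ [x11], x12 ↦ [x10=x12], x13 ↦ [x13], x14 ↦ [x14].
For each subset V ⊆ X/∼, compute π^{-1}(V) ⊆ X and check whether π^{-1}(V) ∈ τ. V is open in τ_Q iff π^{-1}(V) ∈ τ.
  V = {}: π^{-1}(V) = ∅ ∈ τ ✓.
  V = {[x10=x12]}: π^{-1}(V) = {x10, x12} ∈ τ ✓.
  V = {[x11]}: π^{-1}(V) = {x11} ∉ τ ✗.
  V = {[x10=x12], [x11]}: π^{-1}(V) = {x10, x11, x12} ∈ τ ✓.
  V = {[x13]}: π^{-1}(V) = {x13} ∈ τ ✓.
  V = {[x10=x12], [x13]}: π^{-1}(V) = {x10, x12, x13} ∈ τ ✓.
  V = {[x11], [x13]}: π^{-1}(V) = {x11, x13} ∉ τ ✗.
  V = {[x10=x12], [x11], [x13]}: π^{-1}(V) = {x10, x11, x12, x13} ∈ τ ✓.
  V = {[x14]}: π^{-1}(V) = {x14} ∉ τ ✗.
  V = {[x10=x12], [x14]}: π^{-1}(V) = {x10, x12, x14} ∉ τ ✗.
  V = {[x11], [x14]}: π^{-1}(V) = {x11, x14} ∉ τ ✗.
  V = {[x10=x12], [x11], [x14]}: π^{-1}(V) = {x10, x11, x12, x14} ∈ τ ✓.
  V = {[x13], [x14]}: π^{-1}(V) = {x13, x14} ∉ τ ✗.
  V = {[x10=x12], [x13], [x14]}: π^{-1}(V) = {x10, x12, x13, x14} ∉ τ ✗.
  V = {[x11], [x13], [x14]}: π^{-1}(V) = {x11, x13, x14} ∉ τ ✗.
  V = {[x10=x12], [x11], [x13], [x14]}: π^{-1}(V) = {x10, x11, x12, x13, x14} ∈ τ ✓.
Open sets in the quotient: τ_Q = {{}, {[x10=x12]}, {[x10=x12], [x11]}, {[x13]}, {[x10=x12], [x13]}, {[x10=x12], [x11], [x13]}, {[x10=x12], [x11], [x14]}, {[x10=x12], [x11], [x13], [x14]}} (8 elements).


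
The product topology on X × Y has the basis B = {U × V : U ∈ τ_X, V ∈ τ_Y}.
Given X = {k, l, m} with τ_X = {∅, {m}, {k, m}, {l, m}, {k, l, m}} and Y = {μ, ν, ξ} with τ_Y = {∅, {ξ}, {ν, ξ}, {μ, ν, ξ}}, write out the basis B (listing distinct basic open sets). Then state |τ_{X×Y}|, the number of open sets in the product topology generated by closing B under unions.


Basis B = {∅ × ∅, {m} × {ξ}, {k, m} × {ξ}, {l, m} × {ξ}, {m} × {ν, ξ}, {k, l, m} × {ξ}, {m} × {μ, ν, ξ}, {k, m} × {ν, ξ}, {l, m} × {ν, ξ}, {k, m} × {μ, ν, ξ}, {k, l, m} × {ν, ξ}, {l, m} × {μ, ν, ξ}, {k, l, m} × {μ, ν, ξ}}; |τ_{X×Y}| = 30.

Enumerate products U × V with U ∈ τ_X, V ∈ τ_Y (deduplicated):
  ∅ × ∅ = {} (∅)
  {m} × {ξ} = {(m,ξ)}
  {k, m} × {ξ} = {(k,ξ), (m,ξ)}
  {l, m} × {ξ} = {(l,ξ), (m,ξ)}
  {m} × {ν, ξ} = {(m,ν), (m,ξ)}
  {k, l, m} × {ξ} = {(k,ξ), (l,ξ), (m,ξ)}
  {m} × {μ, ν, ξ} = {(m,μ), (m,ν), (m,ξ)}
  {k, m} × {ν, ξ} = {(k,ν), (k,ξ), (m,ν), (m,ξ)}
  {l, m} × {ν, ξ} = {(l,ν), (l,ξ), (m,ν), (m,ξ)}
  {k, m} × {μ, ν, ξ} = {(k,μ), (k,ν), (k,ξ), (m,μ), (m,ν), (m,ξ)}
  {k, l, m} × {ν, ξ} = {(k,ν), (k,ξ), (l,ν), (l,ξ), (m,ν), (m,ξ)}
  {l, m} × {μ, ν, ξ} = {(l,μ), (l,ν), (l,ξ), (m,μ), (m,ν), (m,ξ)}
  {k, l, m} × {μ, ν, ξ} = {(k,μ), (k,ν), (k,ξ), (l,μ), (l,ν), (l,ξ), (m,μ), (m,ν), (m,ξ)}
These 13 distinct sets form the basis B.
Close under arbitrary unions to get τ_{X×Y}; counting gives |τ_{X×Y}| = 30.


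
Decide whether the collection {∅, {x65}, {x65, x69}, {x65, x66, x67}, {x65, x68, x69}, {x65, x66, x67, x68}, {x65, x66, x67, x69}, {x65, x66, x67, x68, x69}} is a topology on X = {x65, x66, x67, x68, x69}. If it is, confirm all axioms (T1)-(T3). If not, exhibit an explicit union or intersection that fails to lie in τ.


τ is NOT a topology on X.

Axiom (T1): ∅ ∈ τ? Yes; X ∈ τ? Yes.
Axiom (T2/T3): check pairwise unions and intersections of members of τ.
Counterexample for (T3): {x65, x68, x69} ∩ {x65, x66, x67, x68} = {x65, x68} ∉ τ. Therefore τ is NOT a topology.


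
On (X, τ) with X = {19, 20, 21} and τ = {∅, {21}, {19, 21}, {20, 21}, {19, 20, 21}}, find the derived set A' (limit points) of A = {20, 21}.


A' = {19, 20}

For each x ∈ X, list the open sets U ∈ τ with x ∈ U, then check whether U ∩ (A ∖ {x}) ≠ ∅ for every such U.
  x = 19: opens ∋ x are {19, 21}, {19, 20, 21}; each meets A ∖ {19}, so x IS a limit point.
  x = 20: opens ∋ x are {20, 21}, {19, 20, 21}; each meets A ∖ {20}, so x IS a limit point.
  x = 21: open {21} ∋ x has {21} ∩ (A ∖ {21}) = ∅, so x is NOT a limit point.
Collecting: A' = {19, 20}.


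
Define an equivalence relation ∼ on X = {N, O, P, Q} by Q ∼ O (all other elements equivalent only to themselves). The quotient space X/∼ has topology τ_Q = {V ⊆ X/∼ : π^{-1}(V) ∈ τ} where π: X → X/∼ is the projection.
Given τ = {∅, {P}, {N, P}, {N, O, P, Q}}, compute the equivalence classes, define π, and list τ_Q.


X/∼ = {[N], [O=Q], [P]}; |τ_Q| = 4.

Equivalence classes: [N], [O=Q], [P].
Quotient map π: X → X/∼ sends N ↦ [N], O ↦ [O=Q], P ↦ [P], Q ↦ [O=Q].
For each subset V ⊆ X/∼, compute π^{-1}(V) ⊆ X and check whether π^{-1}(V) ∈ τ. V is open in τ_Q iff π^{-1}(V) ∈ τ.
  V = {}: π^{-1}(V) = ∅ ∈ τ ✓.
  V = {[N]}: π^{-1}(V) = {N} ∉ τ ✗.
  V = {[O=Q]}: π^{-1}(V) = {O, Q} ∉ τ ✗.
  V = {[N], [O=Q]}: π^{-1}(V) = {N, O, Q} ∉ τ ✗.
  V = {[P]}: π^{-1}(V) = {P} ∈ τ ✓.
  V = {[N], [P]}: π^{-1}(V) = {N, P} ∈ τ ✓.
  V = {[O=Q], [P]}: π^{-1}(V) = {O, P, Q} ∉ τ ✗.
  V = {[N], [O=Q], [P]}: π^{-1}(V) = {N, O, P, Q} ∈ τ ✓.
Open sets in the quotient: τ_Q = {{}, {[P]}, {[N], [P]}, {[N], [O=Q], [P]}} (4 elements).


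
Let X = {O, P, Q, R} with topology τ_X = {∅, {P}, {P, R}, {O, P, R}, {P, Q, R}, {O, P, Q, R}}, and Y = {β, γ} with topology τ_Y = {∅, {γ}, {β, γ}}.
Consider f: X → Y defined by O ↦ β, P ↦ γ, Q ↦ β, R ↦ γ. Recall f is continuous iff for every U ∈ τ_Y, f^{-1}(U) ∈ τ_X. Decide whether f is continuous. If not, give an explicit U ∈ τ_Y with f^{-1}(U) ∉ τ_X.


f IS continuous.

Compute f^{-1}(U) for each U ∈ τ_Y:
  U = ∅: f^{-1}(U) = ∅ ∈ τ_X ✓.
  U = {γ}: f^{-1}(U) = {P, R} ∈ τ_X ✓.
  U = {β, γ}: f^{-1}(U) = {O, P, Q, R} ∈ τ_X ✓.
Every preimage lies in τ_X, so f IS continuous.


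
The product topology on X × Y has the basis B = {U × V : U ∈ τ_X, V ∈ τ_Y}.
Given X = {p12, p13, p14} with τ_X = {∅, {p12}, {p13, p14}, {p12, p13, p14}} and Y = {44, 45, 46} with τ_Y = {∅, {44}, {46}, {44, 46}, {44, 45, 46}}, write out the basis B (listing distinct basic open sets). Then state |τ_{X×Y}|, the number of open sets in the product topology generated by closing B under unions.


Basis B = {∅ × ∅, {p12} × {44}, {p12} × {46}, {p12} × {44, 46}, {p13, p14} × {44}, {p13, p14} × {46}, {p12} × {44, 45, 46}, {p12, p13, p14} × {44}, {p12, p13, p14} × {46}, {p13, p14} × {44, 46}, {p12, p13, p14} × {44, 46}, {p13, p14} × {44, 45, 46}, {p12, p13, p14} × {44, 45, 46}}; |τ_{X×Y}| = 25.

Enumerate products U × V with U ∈ τ_X, V ∈ τ_Y (deduplicated):
  ∅ × ∅ = {} (∅)
  {p12} × {44} = {(p12,44)}
  {p12} × {46} = {(p12,46)}
  {p12} × {44, 46} = {(p12,44), (p12,46)}
  {p13, p14} × {44} = {(p13,44), (p14,44)}
  {p13, p14} × {46} = {(p13,46), (p14,46)}
  {p12} × {44, 45, 46} = {(p12,44), (p12,45), (p12,46)}
  {p12, p13, p14} × {44} = {(p12,44), (p13,44), (p14,44)}
  {p12, p13, p14} × {46} = {(p12,46), (p13,46), (p14,46)}
  {p13, p14} × {44, 46} = {(p13,44), (p13,46), (p14,44), (p14,46)}
  {p12, p13, p14} × {44, 46} = {(p12,44), (p12,46), (p13,44), (p13,46), (p14,44), (p14,46)}
  {p13, p14} × {44, 45, 46} = {(p13,44), (p13,45), (p13,46), (p14,44), (p14,45), (p14,46)}
  {p12, p13, p14} × {44, 45, 46} = {(p12,44), (p12,45), (p12,46), (p13,44), (p13,45), (p13,46), (p14,44), (p14,45), (p14,46)}
These 13 distinct sets form the basis B.
Close under arbitrary unions to get τ_{X×Y}; counting gives |τ_{X×Y}| = 25.


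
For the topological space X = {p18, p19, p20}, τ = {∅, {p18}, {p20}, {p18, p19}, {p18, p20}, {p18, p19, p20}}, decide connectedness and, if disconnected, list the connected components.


(X, τ) is disconnected; components = [{p20}, {p18, p19}].

Find clopen sets (U ∈ τ with X ∖ U ∈ τ):
  U = ∅, X ∖ U = {p18, p19, p20} — both open, so U is clopen.
  U = {p20}, X ∖ U = {p18, p19} — both open, so U is clopen.
  U = {p18, p19}, X ∖ U = {p20} — both open, so U is clopen.
  U = {p18, p19, p20}, X ∖ U = ∅ — both open, so U is clopen.
Nontrivial clopen(s) exist: e.g. {p20}. So (X, τ) is disconnected.
Compute connected components by grouping points that agree on all clopens:
  component: {p20}
  component: {p18, p19}


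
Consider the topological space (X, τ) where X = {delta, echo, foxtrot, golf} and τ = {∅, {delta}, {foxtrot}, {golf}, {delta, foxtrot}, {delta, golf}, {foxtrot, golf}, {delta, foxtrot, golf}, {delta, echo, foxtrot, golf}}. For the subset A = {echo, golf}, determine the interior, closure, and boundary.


int(A) = {golf}, cl(A) = {echo, golf}, ∂A = {echo}.

Closed sets in (X, τ) are complements of opens:
  closed(X, τ) = {∅, {echo}, {delta, echo}, {echo, foxtrot}, {echo, golf}, {delta, echo, foxtrot}, {delta, echo, golf}, {echo, foxtrot, golf}, {delta, echo, foxtrot, golf}}.
int(A) = ⋃ {U ∈ τ : U ⊆ A}. Opens contained in A: ∅, {golf}.
Taking the union of these: int(A) = {golf}.
cl(A) = ⋂ {C closed : A ⊆ C}. Closed sets containing A: {echo, golf}, {delta, echo, golf}, {echo, foxtrot, golf}, {delta, echo, foxtrot, golf}.
Intersecting these: cl(A) = {echo, golf}.
∂A = cl(A) ∖ int(A) = {echo, golf} ∖ {golf} = {echo}.


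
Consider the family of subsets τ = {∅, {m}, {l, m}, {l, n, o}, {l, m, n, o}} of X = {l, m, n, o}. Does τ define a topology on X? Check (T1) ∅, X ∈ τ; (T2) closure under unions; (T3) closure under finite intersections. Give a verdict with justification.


τ is NOT a topology on X.

Axiom (T1): ∅ ∈ τ? Yes; X ∈ τ? Yes.
Axiom (T2/T3): check pairwise unions and intersections of members of τ.
Counterexample for (T3): {l, m} ∩ {l, n, o} = {l} ∉ τ. Therefore τ is NOT a topology.


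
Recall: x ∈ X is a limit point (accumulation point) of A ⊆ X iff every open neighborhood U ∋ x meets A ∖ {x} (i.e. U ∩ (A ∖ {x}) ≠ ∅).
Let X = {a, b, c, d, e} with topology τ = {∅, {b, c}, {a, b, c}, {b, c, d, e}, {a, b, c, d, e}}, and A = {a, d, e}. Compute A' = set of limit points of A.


A' = {d, e}

For each x ∈ X, list the open sets U ∈ τ with x ∈ U, then check whether U ∩ (A ∖ {x}) ≠ ∅ for every such U.
  x = a: open {a, b, c} ∋ x has {a, b, c} ∩ (A ∖ {a}) = ∅, so x is NOT a limit point.
  x = b: open {b, c} ∋ x has {b, c} ∩ (A ∖ {b}) = ∅, so x is NOT a limit point.
  x = c: open {b, c} ∋ x has {b, c} ∩ (A ∖ {c}) = ∅, so x is NOT a limit point.
  x = d: opens ∋ x are {b, c, d, e}, {a, b, c, d, e}; each meets A ∖ {d}, so x IS a limit point.
  x = e: opens ∋ x are {b, c, d, e}, {a, b, c, d, e}; each meets A ∖ {e}, so x IS a limit point.
Collecting: A' = {d, e}.


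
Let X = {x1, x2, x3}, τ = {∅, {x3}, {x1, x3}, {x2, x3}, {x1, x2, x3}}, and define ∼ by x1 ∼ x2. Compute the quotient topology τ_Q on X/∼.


X/∼ = {[x1=x2], [x3]}; |τ_Q| = 3.

Equivalence classes: [x1=x2], [x3].
Quotient map π: X → X/∼ sends x1 ↦ [x1=x2], x2 ↦ [x1=x2], x3 ↦ [x3].
For each subset V ⊆ X/∼, compute π^{-1}(V) ⊆ X and check whether π^{-1}(V) ∈ τ. V is open in τ_Q iff π^{-1}(V) ∈ τ.
  V = {}: π^{-1}(V) = ∅ ∈ τ ✓.
  V = {[x1=x2]}: π^{-1}(V) = {x1, x2} ∉ τ ✗.
  V = {[x3]}: π^{-1}(V) = {x3} ∈ τ ✓.
  V = {[x1=x2], [x3]}: π^{-1}(V) = {x1, x2, x3} ∈ τ ✓.
Open sets in the quotient: τ_Q = {{}, {[x3]}, {[x1=x2], [x3]}} (3 elements).


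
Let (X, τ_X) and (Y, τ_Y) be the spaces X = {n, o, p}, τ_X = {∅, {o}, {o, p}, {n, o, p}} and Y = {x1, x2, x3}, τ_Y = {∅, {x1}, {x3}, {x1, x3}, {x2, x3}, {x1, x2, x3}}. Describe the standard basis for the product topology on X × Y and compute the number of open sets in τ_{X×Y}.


Basis B = {∅ × ∅, {o} × {x1}, {o} × {x3}, {o} × {x1, x3}, {o, p} × {x1}, {o} × {x2, x3}, {o, p} × {x3}, {n, o, p} × {x1}, {n, o, p} × {x3}, {o} × {x1, x2, x3}, {o, p} × {x1, x3}, {o, p} × {x2, x3}, {n, o, p} × {x1, x3}, {n, o, p} × {x2, x3}, {o, p} × {x1, x2, x3}, {n, o, p} × {x1, x2, x3}}; |τ_{X×Y}| = 40.

Enumerate products U × V with U ∈ τ_X, V ∈ τ_Y (deduplicated):
  ∅ × ∅ = {} (∅)
  {o} × {x1} = {(o,x1)}
  {o} × {x3} = {(o,x3)}
  {o} × {x1, x3} = {(o,x1), (o,x3)}
  {o, p} × {x1} = {(o,x1), (p,x1)}
  {o} × {x2, x3} = {(o,x2), (o,x3)}
  {o, p} × {x3} = {(o,x3), (p,x3)}
  {n, o, p} × {x1} = {(n,x1), (o,x1), (p,x1)}
  {n, o, p} × {x3} = {(n,x3), (o,x3), (p,x3)}
  {o} × {x1, x2, x3} = {(o,x1), (o,x2), (o,x3)}
  {o, p} × {x1, x3} = {(o,x1), (o,x3), (p,x1), (p,x3)}
  {o, p} × {x2, x3} = {(o,x2), (o,x3), (p,x2), (p,x3)}
  {n, o, p} × {x1, x3} = {(n,x1), (n,x3), (o,x1), (o,x3), (p,x1), (p,x3)}
  {n, o, p} × {x2, x3} = {(n,x2), (n,x3), (o,x2), (o,x3), (p,x2), (p,x3)}
  {o, p} × {x1, x2, x3} = {(o,x1), (o,x2), (o,x3), (p,x1), (p,x2), (p,x3)}
  {n, o, p} × {x1, x2, x3} = {(n,x1), (n,x2), (n,x3), (o,x1), (o,x2), (o,x3), (p,x1), (p,x2), (p,x3)}
These 16 distinct sets form the basis B.
Close under arbitrary unions to get τ_{X×Y}; counting gives |τ_{X×Y}| = 40.


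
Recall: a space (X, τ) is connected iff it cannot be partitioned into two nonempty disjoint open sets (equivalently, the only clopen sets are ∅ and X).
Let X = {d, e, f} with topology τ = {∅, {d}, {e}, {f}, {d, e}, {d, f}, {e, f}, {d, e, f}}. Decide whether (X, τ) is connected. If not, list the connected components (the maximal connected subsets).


(X, τ) is disconnected; components = [{d}, {e}, {f}].

Find clopen sets (U ∈ τ with X ∖ U ∈ τ):
  U = ∅, X ∖ U = {d, e, f} — both open, so U is clopen.
  U = {d}, X ∖ U = {e, f} — both open, so U is clopen.
  U = {e}, X ∖ U = {d, f} — both open, so U is clopen.
  U = {f}, X ∖ U = {d, e} — both open, so U is clopen.
  U = {d, e}, X ∖ U = {f} — both open, so U is clopen.
  U = {d, f}, X ∖ U = {e} — both open, so U is clopen.
  U = {e, f}, X ∖ U = {d} — both open, so U is clopen.
  U = {d, e, f}, X ∖ U = ∅ — both open, so U is clopen.
Nontrivial clopen(s) exist: e.g. {e}. So (X, τ) is disconnected.
Compute connected components by grouping points that agree on all clopens:
  component: {d}
  component: {e}
  component: {f}


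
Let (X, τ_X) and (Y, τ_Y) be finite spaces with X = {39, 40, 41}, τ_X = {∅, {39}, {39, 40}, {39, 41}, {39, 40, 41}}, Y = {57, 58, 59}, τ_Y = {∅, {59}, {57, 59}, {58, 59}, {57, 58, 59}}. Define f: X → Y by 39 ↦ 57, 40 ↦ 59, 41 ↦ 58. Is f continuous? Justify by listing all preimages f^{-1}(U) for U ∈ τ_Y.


f is NOT continuous.

Compute f^{-1}(U) for each U ∈ τ_Y:
  U = ∅: f^{-1}(U) = ∅ ∈ τ_X ✓.
  U = {59}: f^{-1}(U) = {40} ∉ τ_X ✗.
  U = {57, 59}: f^{-1}(U) = {39, 40} ∈ τ_X ✓.
  U = {58, 59}: f^{-1}(U) = {40, 41} ∉ τ_X ✗.
  U = {57, 58, 59}: f^{-1}(U) = {39, 40, 41} ∈ τ_X ✓.
Found U = {59} with f^{-1}(U) = {40} not in τ_X. Therefore f is NOT continuous.


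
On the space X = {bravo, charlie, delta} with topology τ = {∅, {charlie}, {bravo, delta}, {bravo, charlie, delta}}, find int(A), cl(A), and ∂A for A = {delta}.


int(A) = ∅, cl(A) = {bravo, delta}, ∂A = {bravo, delta}.

Closed sets in (X, τ) are complements of opens:
  closed(X, τ) = {∅, {charlie}, {bravo, delta}, {bravo, charlie, delta}}.
int(A) = ⋃ {U ∈ τ : U ⊆ A}. Opens contained in A: ∅.
Taking the union of these: int(A) = ∅.
cl(A) = ⋂ {C closed : A ⊆ C}. Closed sets containing A: {bravo, delta}, {bravo, charlie, delta}.
Intersecting these: cl(A) = {bravo, delta}.
∂A = cl(A) ∖ int(A) = {bravo, delta} ∖ ∅ = {bravo, delta}.


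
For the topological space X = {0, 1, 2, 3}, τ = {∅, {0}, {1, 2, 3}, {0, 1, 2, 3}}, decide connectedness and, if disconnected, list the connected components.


(X, τ) is disconnected; components = [{0}, {1, 2, 3}].

Find clopen sets (U ∈ τ with X ∖ U ∈ τ):
  U = ∅, X ∖ U = {0, 1, 2, 3} — both open, so U is clopen.
  U = {0}, X ∖ U = {1, 2, 3} — both open, so U is clopen.
  U = {1, 2, 3}, X ∖ U = {0} — both open, so U is clopen.
  U = {0, 1, 2, 3}, X ∖ U = ∅ — both open, so U is clopen.
Nontrivial clopen(s) exist: e.g. {0}. So (X, τ) is disconnected.
Compute connected components by grouping points that agree on all clopens:
  component: {0}
  component: {1, 2, 3}


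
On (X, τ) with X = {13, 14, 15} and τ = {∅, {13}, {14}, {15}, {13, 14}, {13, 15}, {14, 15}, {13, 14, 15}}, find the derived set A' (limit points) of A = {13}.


A' = ∅

For each x ∈ X, list the open sets U ∈ τ with x ∈ U, then check whether U ∩ (A ∖ {x}) ≠ ∅ for every such U.
  x = 13: open {13} ∋ x has {13} ∩ (A ∖ {13}) = ∅, so x is NOT a limit point.
  x = 14: open {14} ∋ x has {14} ∩ (A ∖ {14}) = ∅, so x is NOT a limit point.
  x = 15: open {15} ∋ x has {15} ∩ (A ∖ {15}) = ∅, so x is NOT a limit point.
Collecting: A' = ∅.


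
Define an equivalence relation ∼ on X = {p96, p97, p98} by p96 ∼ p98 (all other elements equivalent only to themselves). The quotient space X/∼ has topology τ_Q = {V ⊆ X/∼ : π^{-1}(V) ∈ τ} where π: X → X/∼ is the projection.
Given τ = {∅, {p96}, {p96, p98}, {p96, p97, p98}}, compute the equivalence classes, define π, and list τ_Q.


X/∼ = {[p96=p98], [p97]}; |τ_Q| = 3.

Equivalence classes: [p96=p98], [p97].
Quotient map π: X → X/∼ sends p96 ↦ [p96=p98], p97 ↦ [p97], p98 ↦ [p96=p98].
For each subset V ⊆ X/∼, compute π^{-1}(V) ⊆ X and check whether π^{-1}(V) ∈ τ. V is open in τ_Q iff π^{-1}(V) ∈ τ.
  V = {}: π^{-1}(V) = ∅ ∈ τ ✓.
  V = {[p96=p98]}: π^{-1}(V) = {p96, p98} ∈ τ ✓.
  V = {[p97]}: π^{-1}(V) = {p97} ∉ τ ✗.
  V = {[p96=p98], [p97]}: π^{-1}(V) = {p96, p97, p98} ∈ τ ✓.
Open sets in the quotient: τ_Q = {{}, {[p96=p98]}, {[p96=p98], [p97]}} (3 elements).


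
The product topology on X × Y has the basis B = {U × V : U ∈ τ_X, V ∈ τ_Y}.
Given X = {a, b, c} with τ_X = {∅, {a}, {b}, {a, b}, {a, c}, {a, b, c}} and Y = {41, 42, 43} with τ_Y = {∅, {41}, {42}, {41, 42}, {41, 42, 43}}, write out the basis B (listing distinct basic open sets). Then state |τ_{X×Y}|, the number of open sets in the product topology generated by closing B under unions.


Basis B = {∅ × ∅, {a} × {41}, {a} × {42}, {b} × {41}, {b} × {42}, {a} × {41, 42}, {a, b} × {41}, {a, c} × {41}, {a, b} × {42}, {a, c} × {42}, {b} × {41, 42}, {a} × {41, 42, 43}, {a, b, c} × {41}, {a, b, c} × {42}, {b} × {41, 42, 43}, {a, b} × {41, 42}, {a, c} × {41, 42}, {a, b} × {41, 42, 43}, {a, c} × {41, 42, 43}, {a, b, c} × {41, 42}, {a, b, c} × {41, 42, 43}}; |τ_{X×Y}| = 70.

Enumerate products U × V with U ∈ τ_X, V ∈ τ_Y (deduplicated):
  ∅ × ∅ = {} (∅)
  {a} × {41} = {(a,41)}
  {a} × {42} = {(a,42)}
  {b} × {41} = {(b,41)}
  {b} × {42} = {(b,42)}
  {a} × {41, 42} = {(a,41), (a,42)}
  {a, b} × {41} = {(a,41), (b,41)}
  {a, c} × {41} = {(a,41), (c,41)}
  {a, b} × {42} = {(a,42), (b,42)}
  {a, c} × {42} = {(a,42), (c,42)}
  {b} × {41, 42} = {(b,41), (b,42)}
  {a} × {41, 42, 43} = {(a,41), (a,42), (a,43)}
  {a, b, c} × {41} = {(a,41), (b,41), (c,41)}
  {a, b, c} × {42} = {(a,42), (b,42), (c,42)}
  {b} × {41, 42, 43} = {(b,41), (b,42), (b,43)}
  {a, b} × {41, 42} = {(a,41), (a,42), (b,41), (b,42)}
  {a, c} × {41, 42} = {(a,41), (a,42), (c,41), (c,42)}
  {a, b} × {41, 42, 43} = {(a,41), (a,42), (a,43), (b,41), (b,42), (b,43)}
  {a, c} × {41, 42, 43} = {(a,41), (a,42), (a,43), (c,41), (c,42), (c,43)}
  {a, b, c} × {41, 42} = {(a,41), (a,42), (b,41), (b,42), (c,41), (c,42)}
  {a, b, c} × {41, 42, 43} = {(a,41), (a,42), (a,43), (b,41), (b,42), (b,43), (c,41), (c,42), (c,43)}
These 21 distinct sets form the basis B.
Close under arbitrary unions to get τ_{X×Y}; counting gives |τ_{X×Y}| = 70.


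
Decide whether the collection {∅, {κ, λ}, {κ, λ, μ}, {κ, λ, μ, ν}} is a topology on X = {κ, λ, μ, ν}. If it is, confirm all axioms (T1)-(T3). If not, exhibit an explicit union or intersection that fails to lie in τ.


τ IS a topology on X.

Axiom (T1): ∅ ∈ τ? Yes; X ∈ τ? Yes.
Axiom (T2/T3): check pairwise unions and intersections of members of τ.
All pairwise intersections and unions checked — each lies in τ. Therefore τ satisfies (T1), (T2), (T3): it IS a topology on X.


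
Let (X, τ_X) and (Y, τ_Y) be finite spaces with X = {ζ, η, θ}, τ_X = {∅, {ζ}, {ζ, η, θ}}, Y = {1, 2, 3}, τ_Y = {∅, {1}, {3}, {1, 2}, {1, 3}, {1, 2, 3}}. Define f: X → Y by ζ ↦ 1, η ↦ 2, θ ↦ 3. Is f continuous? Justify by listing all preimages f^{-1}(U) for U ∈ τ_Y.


f is NOT continuous.

Compute f^{-1}(U) for each U ∈ τ_Y:
  U = ∅: f^{-1}(U) = ∅ ∈ τ_X ✓.
  U = {1}: f^{-1}(U) = {ζ} ∈ τ_X ✓.
  U = {3}: f^{-1}(U) = {θ} ∉ τ_X ✗.
  U = {1, 2}: f^{-1}(U) = {ζ, η} ∉ τ_X ✗.
  U = {1, 3}: f^{-1}(U) = {ζ, θ} ∉ τ_X ✗.
  U = {1, 2, 3}: f^{-1}(U) = {ζ, η, θ} ∈ τ_X ✓.
Found U = {3} with f^{-1}(U) = {θ} not in τ_X. Therefore f is NOT continuous.


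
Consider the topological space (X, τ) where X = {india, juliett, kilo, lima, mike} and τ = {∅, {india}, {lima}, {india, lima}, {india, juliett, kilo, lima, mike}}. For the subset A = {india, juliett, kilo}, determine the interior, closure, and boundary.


int(A) = {india}, cl(A) = {india, juliett, kilo, mike}, ∂A = {juliett, kilo, mike}.

Closed sets in (X, τ) are complements of opens:
  closed(X, τ) = {∅, {juliett, kilo, mike}, {india, juliett, kilo, mike}, {juliett, kilo, lima, mike}, {india, juliett, kilo, lima, mike}}.
int(A) = ⋃ {U ∈ τ : U ⊆ A}. Opens contained in A: ∅, {india}.
Taking the union of these: int(A) = {india}.
cl(A) = ⋂ {C closed : A ⊆ C}. Closed sets containing A: {india, juliett, kilo, mike}, {india, juliett, kilo, lima, mike}.
Intersecting these: cl(A) = {india, juliett, kilo, mike}.
∂A = cl(A) ∖ int(A) = {india, juliett, kilo, mike} ∖ {india} = {juliett, kilo, mike}.


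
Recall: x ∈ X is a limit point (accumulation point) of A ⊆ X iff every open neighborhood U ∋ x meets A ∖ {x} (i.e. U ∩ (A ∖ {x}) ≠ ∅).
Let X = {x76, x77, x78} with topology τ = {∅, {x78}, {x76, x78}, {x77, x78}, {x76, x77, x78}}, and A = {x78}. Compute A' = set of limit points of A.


A' = {x76, x77}

For each x ∈ X, list the open sets U ∈ τ with x ∈ U, then check whether U ∩ (A ∖ {x}) ≠ ∅ for every such U.
  x = x76: opens ∋ x are {x76, x78}, {x76, x77, x78}; each meets A ∖ {x76}, so x IS a limit point.
  x = x77: opens ∋ x are {x77, x78}, {x76, x77, x78}; each meets A ∖ {x77}, so x IS a limit point.
  x = x78: open {x78} ∋ x has {x78} ∩ (A ∖ {x78}) = ∅, so x is NOT a limit point.
Collecting: A' = {x76, x77}.


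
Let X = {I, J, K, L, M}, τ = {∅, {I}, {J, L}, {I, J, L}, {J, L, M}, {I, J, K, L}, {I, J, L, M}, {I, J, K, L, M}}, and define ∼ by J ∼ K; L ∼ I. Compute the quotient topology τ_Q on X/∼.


X/∼ = {[I=L], [J=K], [M]}; |τ_Q| = 3.

Equivalence classes: [I=L], [J=K], [M].
Quotient map π: X → X/∼ sends I ↦ [I=L], J ↦ [J=K], K ↦ [J=K], L ↦ [I=L], M ↦ [M].
For each subset V ⊆ X/∼, compute π^{-1}(V) ⊆ X and check whether π^{-1}(V) ∈ τ. V is open in τ_Q iff π^{-1}(V) ∈ τ.
  V = {}: π^{-1}(V) = ∅ ∈ τ ✓.
  V = {[I=L]}: π^{-1}(V) = {I, L} ∉ τ ✗.
  V = {[J=K]}: π^{-1}(V) = {J, K} ∉ τ ✗.
  V = {[I=L], [J=K]}: π^{-1}(V) = {I, J, K, L} ∈ τ ✓.
  V = {[M]}: π^{-1}(V) = {M} ∉ τ ✗.
  V = {[I=L], [M]}: π^{-1}(V) = {I, L, M} ∉ τ ✗.
  V = {[J=K], [M]}: π^{-1}(V) = {J, K, M} ∉ τ ✗.
  V = {[I=L], [J=K], [M]}: π^{-1}(V) = {I, J, K, L, M} ∈ τ ✓.
Open sets in the quotient: τ_Q = {{}, {[I=L], [J=K]}, {[I=L], [J=K], [M]}} (3 elements).


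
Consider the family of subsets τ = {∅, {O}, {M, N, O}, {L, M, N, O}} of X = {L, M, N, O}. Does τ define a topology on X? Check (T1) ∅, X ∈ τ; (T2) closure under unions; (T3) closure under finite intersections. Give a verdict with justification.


τ IS a topology on X.

Axiom (T1): ∅ ∈ τ? Yes; X ∈ τ? Yes.
Axiom (T2/T3): check pairwise unions and intersections of members of τ.
All pairwise intersections and unions checked — each lies in τ. Therefore τ satisfies (T1), (T2), (T3): it IS a topology on X.


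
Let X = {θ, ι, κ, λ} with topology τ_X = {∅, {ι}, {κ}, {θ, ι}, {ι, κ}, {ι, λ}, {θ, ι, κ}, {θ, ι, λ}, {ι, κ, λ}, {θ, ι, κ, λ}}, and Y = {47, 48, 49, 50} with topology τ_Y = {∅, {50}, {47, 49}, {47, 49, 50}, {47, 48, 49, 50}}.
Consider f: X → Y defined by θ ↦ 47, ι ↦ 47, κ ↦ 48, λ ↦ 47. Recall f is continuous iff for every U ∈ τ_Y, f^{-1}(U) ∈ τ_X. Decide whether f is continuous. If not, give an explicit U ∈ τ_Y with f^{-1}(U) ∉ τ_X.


f IS continuous.

Compute f^{-1}(U) for each U ∈ τ_Y:
  U = ∅: f^{-1}(U) = ∅ ∈ τ_X ✓.
  U = {50}: f^{-1}(U) = ∅ ∈ τ_X ✓.
  U = {47, 49}: f^{-1}(U) = {θ, ι, λ} ∈ τ_X ✓.
  U = {47, 49, 50}: f^{-1}(U) = {θ, ι, λ} ∈ τ_X ✓.
  U = {47, 48, 49, 50}: f^{-1}(U) = {θ, ι, κ, λ} ∈ τ_X ✓.
Every preimage lies in τ_X, so f IS continuous.


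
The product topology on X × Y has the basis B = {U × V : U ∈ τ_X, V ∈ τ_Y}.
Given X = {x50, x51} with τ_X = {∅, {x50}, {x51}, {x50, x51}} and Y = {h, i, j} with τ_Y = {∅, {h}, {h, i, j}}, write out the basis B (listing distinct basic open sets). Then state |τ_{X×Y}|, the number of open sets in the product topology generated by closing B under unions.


Basis B = {∅ × ∅, {x50} × {h}, {x51} × {h}, {x50, x51} × {h}, {x50} × {h, i, j}, {x51} × {h, i, j}, {x50, x51} × {h, i, j}}; |τ_{X×Y}| = 9.

Enumerate products U × V with U ∈ τ_X, V ∈ τ_Y (deduplicated):
  ∅ × ∅ = {} (∅)
  {x50} × {h} = {(x50,h)}
  {x51} × {h} = {(x51,h)}
  {x50, x51} × {h} = {(x50,h), (x51,h)}
  {x50} × {h, i, j} = {(x50,h), (x50,i), (x50,j)}
  {x51} × {h, i, j} = {(x51,h), (x51,i), (x51,j)}
  {x50, x51} × {h, i, j} = {(x50,h), (x50,i), (x50,j), (x51,h), (x51,i), (x51,j)}
These 7 distinct sets form the basis B.
Close under arbitrary unions to get τ_{X×Y}; counting gives |τ_{X×Y}| = 9.


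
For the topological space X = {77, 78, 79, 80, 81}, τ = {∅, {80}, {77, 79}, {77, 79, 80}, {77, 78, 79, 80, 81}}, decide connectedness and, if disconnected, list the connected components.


(X, τ) is connected.

Find clopen sets (U ∈ τ with X ∖ U ∈ τ):
  U = ∅, X ∖ U = {77, 78, 79, 80, 81} — both open, so U is clopen.
  U = {77, 78, 79, 80, 81}, X ∖ U = ∅ — both open, so U is clopen.
Only trivial clopens (∅ and X) exist, so (X, τ) is connected.
Compute connected components by grouping points that agree on all clopens:
  component: {77, 78, 79, 80, 81}


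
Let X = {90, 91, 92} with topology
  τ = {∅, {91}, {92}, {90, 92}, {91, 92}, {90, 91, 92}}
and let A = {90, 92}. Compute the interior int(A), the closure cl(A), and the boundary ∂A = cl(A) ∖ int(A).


int(A) = {90, 92}, cl(A) = {90, 92}, ∂A = ∅.

Closed sets in (X, τ) are complements of opens:
  closed(X, τ) = {∅, {90}, {91}, {90, 91}, {90, 92}, {90, 91, 92}}.
int(A) = ⋃ {U ∈ τ : U ⊆ A}. Opens contained in A: ∅, {92}, {90, 92}.
Taking the union of these: int(A) = {90, 92}.
cl(A) = ⋂ {C closed : A ⊆ C}. Closed sets containing A: {90, 92}, {90, 91, 92}.
Intersecting these: cl(A) = {90, 92}.
∂A = cl(A) ∖ int(A) = {90, 92} ∖ {90, 92} = ∅.


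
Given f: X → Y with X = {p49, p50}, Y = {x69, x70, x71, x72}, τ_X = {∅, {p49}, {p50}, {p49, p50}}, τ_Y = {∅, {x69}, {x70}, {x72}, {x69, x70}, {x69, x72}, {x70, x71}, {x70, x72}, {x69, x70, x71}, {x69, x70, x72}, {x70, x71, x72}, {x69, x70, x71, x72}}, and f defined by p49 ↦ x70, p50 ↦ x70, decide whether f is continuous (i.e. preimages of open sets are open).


f IS continuous.

Compute f^{-1}(U) for each U ∈ τ_Y:
  U = ∅: f^{-1}(U) = ∅ ∈ τ_X ✓.
  U = {x69}: f^{-1}(U) = ∅ ∈ τ_X ✓.
  U = {x70}: f^{-1}(U) = {p49, p50} ∈ τ_X ✓.
  U = {x72}: f^{-1}(U) = ∅ ∈ τ_X ✓.
  U = {x69, x70}: f^{-1}(U) = {p49, p50} ∈ τ_X ✓.
  U = {x69, x72}: f^{-1}(U) = ∅ ∈ τ_X ✓.
  U = {x70, x71}: f^{-1}(U) = {p49, p50} ∈ τ_X ✓.
  U = {x70, x72}: f^{-1}(U) = {p49, p50} ∈ τ_X ✓.
  U = {x69, x70, x71}: f^{-1}(U) = {p49, p50} ∈ τ_X ✓.
  U = {x69, x70, x72}: f^{-1}(U) = {p49, p50} ∈ τ_X ✓.
  U = {x70, x71, x72}: f^{-1}(U) = {p49, p50} ∈ τ_X ✓.
  U = {x69, x70, x71, x72}: f^{-1}(U) = {p49, p50} ∈ τ_X ✓.
Every preimage lies in τ_X, so f IS continuous.


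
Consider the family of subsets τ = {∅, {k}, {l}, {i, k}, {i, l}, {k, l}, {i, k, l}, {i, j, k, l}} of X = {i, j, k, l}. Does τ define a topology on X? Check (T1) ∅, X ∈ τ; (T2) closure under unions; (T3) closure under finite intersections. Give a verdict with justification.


τ is NOT a topology on X.

Axiom (T1): ∅ ∈ τ? Yes; X ∈ τ? Yes.
Axiom (T2/T3): check pairwise unions and intersections of members of τ.
Counterexample for (T3): {i, k} ∩ {i, l} = {i} ∉ τ. Therefore τ is NOT a topology.


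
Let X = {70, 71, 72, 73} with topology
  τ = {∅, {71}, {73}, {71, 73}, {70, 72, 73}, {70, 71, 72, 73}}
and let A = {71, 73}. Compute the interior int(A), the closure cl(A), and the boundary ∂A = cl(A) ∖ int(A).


int(A) = {71, 73}, cl(A) = {70, 71, 72, 73}, ∂A = {70, 72}.

Closed sets in (X, τ) are complements of opens:
  closed(X, τ) = {∅, {71}, {70, 72}, {70, 71, 72}, {70, 72, 73}, {70, 71, 72, 73}}.
int(A) = ⋃ {U ∈ τ : U ⊆ A}. Opens contained in A: ∅, {71}, {73}, {71, 73}.
Taking the union of these: int(A) = {71, 73}.
cl(A) = ⋂ {C closed : A ⊆ C}. Closed sets containing A: {70, 71, 72, 73}.
Intersecting these: cl(A) = {70, 71, 72, 73}.
∂A = cl(A) ∖ int(A) = {70, 71, 72, 73} ∖ {71, 73} = {70, 72}.


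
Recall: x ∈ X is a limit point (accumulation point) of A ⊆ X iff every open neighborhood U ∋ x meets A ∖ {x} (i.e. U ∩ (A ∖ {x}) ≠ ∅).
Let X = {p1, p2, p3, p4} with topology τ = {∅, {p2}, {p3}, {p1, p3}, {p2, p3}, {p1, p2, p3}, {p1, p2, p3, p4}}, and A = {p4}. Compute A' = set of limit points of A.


A' = ∅

For each x ∈ X, list the open sets U ∈ τ with x ∈ U, then check whether U ∩ (A ∖ {x}) ≠ ∅ for every such U.
  x = p1: open {p1, p3} ∋ x has {p1, p3} ∩ (A ∖ {p1}) = ∅, so x is NOT a limit point.
  x = p2: open {p2} ∋ x has {p2} ∩ (A ∖ {p2}) = ∅, so x is NOT a limit point.
  x = p3: open {p3} ∋ x has {p3} ∩ (A ∖ {p3}) = ∅, so x is NOT a limit point.
  x = p4: open {p1, p2, p3, p4} ∋ x has {p1, p2, p3, p4} ∩ (A ∖ {p4}) = ∅, so x is NOT a limit point.
Collecting: A' = ∅.


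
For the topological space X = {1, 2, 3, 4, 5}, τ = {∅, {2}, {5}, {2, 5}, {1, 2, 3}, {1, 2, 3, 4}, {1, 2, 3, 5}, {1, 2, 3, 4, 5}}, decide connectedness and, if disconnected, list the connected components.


(X, τ) is disconnected; components = [{5}, {1, 2, 3, 4}].

Find clopen sets (U ∈ τ with X ∖ U ∈ τ):
  U = ∅, X ∖ U = {1, 2, 3, 4, 5} — both open, so U is clopen.
  U = {5}, X ∖ U = {1, 2, 3, 4} — both open, so U is clopen.
  U = {1, 2, 3, 4}, X ∖ U = {5} — both open, so U is clopen.
  U = {1, 2, 3, 4, 5}, X ∖ U = ∅ — both open, so U is clopen.
Nontrivial clopen(s) exist: e.g. {1, 2, 3, 4}. So (X, τ) is disconnected.
Compute connected components by grouping points that agree on all clopens:
  component: {5}
  component: {1, 2, 3, 4}


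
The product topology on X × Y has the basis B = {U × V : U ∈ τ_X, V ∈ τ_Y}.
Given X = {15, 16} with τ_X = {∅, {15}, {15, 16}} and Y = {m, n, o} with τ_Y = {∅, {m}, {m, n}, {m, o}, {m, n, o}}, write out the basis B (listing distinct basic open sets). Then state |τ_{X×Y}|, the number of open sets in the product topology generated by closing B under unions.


Basis B = {∅ × ∅, {15} × {m}, {15} × {m, n}, {15} × {m, o}, {15, 16} × {m}, {15} × {m, n, o}, {15, 16} × {m, n}, {15, 16} × {m, o}, {15, 16} × {m, n, o}}; |τ_{X×Y}| = 14.

Enumerate products U × V with U ∈ τ_X, V ∈ τ_Y (deduplicated):
  ∅ × ∅ = {} (∅)
  {15} × {m} = {(15,m)}
  {15} × {m, n} = {(15,m), (15,n)}
  {15} × {m, o} = {(15,m), (15,o)}
  {15, 16} × {m} = {(15,m), (16,m)}
  {15} × {m, n, o} = {(15,m), (15,n), (15,o)}
  {15, 16} × {m, n} = {(15,m), (15,n), (16,m), (16,n)}
  {15, 16} × {m, o} = {(15,m), (15,o), (16,m), (16,o)}
  {15, 16} × {m, n, o} = {(15,m), (15,n), (15,o), (16,m), (16,n), (16,o)}
These 9 distinct sets form the basis B.
Close under arbitrary unions to get τ_{X×Y}; counting gives |τ_{X×Y}| = 14.


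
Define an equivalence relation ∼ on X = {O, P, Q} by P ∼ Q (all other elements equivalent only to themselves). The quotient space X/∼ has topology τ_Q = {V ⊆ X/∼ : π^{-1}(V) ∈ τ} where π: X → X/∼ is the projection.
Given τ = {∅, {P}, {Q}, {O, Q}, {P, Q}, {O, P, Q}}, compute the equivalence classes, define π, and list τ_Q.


X/∼ = {[O], [P=Q]}; |τ_Q| = 3.

Equivalence classes: [O], [P=Q].
Quotient map π: X → X/∼ sends O ↦ [O], P ↦ [P=Q], Q ↦ [P=Q].
For each subset V ⊆ X/∼, compute π^{-1}(V) ⊆ X and check whether π^{-1}(V) ∈ τ. V is open in τ_Q iff π^{-1}(V) ∈ τ.
  V = {}: π^{-1}(V) = ∅ ∈ τ ✓.
  V = {[O]}: π^{-1}(V) = {O} ∉ τ ✗.
  V = {[P=Q]}: π^{-1}(V) = {P, Q} ∈ τ ✓.
  V = {[O], [P=Q]}: π^{-1}(V) = {O, P, Q} ∈ τ ✓.
Open sets in the quotient: τ_Q = {{}, {[P=Q]}, {[O], [P=Q]}} (3 elements).


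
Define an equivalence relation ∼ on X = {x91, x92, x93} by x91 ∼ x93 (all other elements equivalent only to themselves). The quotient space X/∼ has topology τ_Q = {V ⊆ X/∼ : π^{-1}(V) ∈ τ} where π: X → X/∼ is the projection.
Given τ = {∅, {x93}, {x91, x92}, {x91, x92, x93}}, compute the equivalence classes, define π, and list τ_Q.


X/∼ = {[x91=x93], [x92]}; |τ_Q| = 2.

Equivalence classes: [x91=x93], [x92].
Quotient map π: X → X/∼ sends x91 ↦ [x91=x93], x92 ↦ [x92], x93 ↦ [x91=x93].
For each subset V ⊆ X/∼, compute π^{-1}(V) ⊆ X and check whether π^{-1}(V) ∈ τ. V is open in τ_Q iff π^{-1}(V) ∈ τ.
  V = {}: π^{-1}(V) = ∅ ∈ τ ✓.
  V = {[x91=x93]}: π^{-1}(V) = {x91, x93} ∉ τ ✗.
  V = {[x92]}: π^{-1}(V) = {x92} ∉ τ ✗.
  V = {[x91=x93], [x92]}: π^{-1}(V) = {x91, x92, x93} ∈ τ ✓.
Open sets in the quotient: τ_Q = {{}, {[x91=x93], [x92]}} (2 elements).


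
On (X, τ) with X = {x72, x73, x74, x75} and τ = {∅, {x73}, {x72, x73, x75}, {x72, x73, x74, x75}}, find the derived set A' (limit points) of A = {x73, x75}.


A' = {x72, x74, x75}

For each x ∈ X, list the open sets U ∈ τ with x ∈ U, then check whether U ∩ (A ∖ {x}) ≠ ∅ for every such U.
  x = x72: opens ∋ x are {x72, x73, x75}, {x72, x73, x74, x75}; each meets A ∖ {x72}, so x IS a limit point.
  x = x73: open {x73} ∋ x has {x73} ∩ (A ∖ {x73}) = ∅, so x is NOT a limit point.
  x = x74: opens ∋ x are {x72, x73, x74, x75}; each meets A ∖ {x74}, so x IS a limit point.
  x = x75: opens ∋ x are {x72, x73, x75}, {x72, x73, x74, x75}; each meets A ∖ {x75}, so x IS a limit point.
Collecting: A' = {x72, x74, x75}.


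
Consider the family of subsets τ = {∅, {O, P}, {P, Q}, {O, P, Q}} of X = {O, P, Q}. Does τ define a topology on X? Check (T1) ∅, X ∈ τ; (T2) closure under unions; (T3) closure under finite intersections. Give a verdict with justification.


τ is NOT a topology on X.

Axiom (T1): ∅ ∈ τ? Yes; X ∈ τ? Yes.
Axiom (T2/T3): check pairwise unions and intersections of members of τ.
Counterexample for (T3): {O, P} ∩ {P, Q} = {P} ∉ τ. Therefore τ is NOT a topology.


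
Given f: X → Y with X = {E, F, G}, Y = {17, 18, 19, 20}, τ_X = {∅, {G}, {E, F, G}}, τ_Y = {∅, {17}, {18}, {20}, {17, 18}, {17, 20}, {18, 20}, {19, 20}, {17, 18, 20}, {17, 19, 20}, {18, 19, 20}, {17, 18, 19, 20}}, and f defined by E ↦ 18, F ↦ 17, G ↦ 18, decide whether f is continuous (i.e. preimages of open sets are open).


f is NOT continuous.

Compute f^{-1}(U) for each U ∈ τ_Y:
  U = ∅: f^{-1}(U) = ∅ ∈ τ_X ✓.
  U = {17}: f^{-1}(U) = {F} ∉ τ_X ✗.
  U = {18}: f^{-1}(U) = {E, G} ∉ τ_X ✗.
  U = {20}: f^{-1}(U) = ∅ ∈ τ_X ✓.
  U = {17, 18}: f^{-1}(U) = {E, F, G} ∈ τ_X ✓.
  U = {17, 20}: f^{-1}(U) = {F} ∉ τ_X ✗.
  U = {18, 20}: f^{-1}(U) = {E, G} ∉ τ_X ✗.
  U = {19, 20}: f^{-1}(U) = ∅ ∈ τ_X ✓.
  U = {17, 18, 20}: f^{-1}(U) = {E, F, G} ∈ τ_X ✓.
  U = {17, 19, 20}: f^{-1}(U) = {F} ∉ τ_X ✗.
  U = {18, 19, 20}: f^{-1}(U) = {E, G} ∉ τ_X ✗.
  U = {17, 18, 19, 20}: f^{-1}(U) = {E, F, G} ∈ τ_X ✓.
Found U = {17} with f^{-1}(U) = {F} not in τ_X. Therefore f is NOT continuous.
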